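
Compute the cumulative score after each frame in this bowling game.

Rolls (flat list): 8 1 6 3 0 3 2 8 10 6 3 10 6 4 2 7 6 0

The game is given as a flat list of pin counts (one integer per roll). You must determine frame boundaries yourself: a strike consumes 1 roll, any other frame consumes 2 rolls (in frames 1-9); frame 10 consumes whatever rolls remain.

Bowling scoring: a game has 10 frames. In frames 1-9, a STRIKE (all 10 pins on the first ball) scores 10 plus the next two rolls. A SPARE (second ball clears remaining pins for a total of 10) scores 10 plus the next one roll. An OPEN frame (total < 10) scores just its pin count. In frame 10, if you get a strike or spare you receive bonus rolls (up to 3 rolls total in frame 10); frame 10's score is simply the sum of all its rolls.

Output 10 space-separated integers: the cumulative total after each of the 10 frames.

Frame 1: OPEN (8+1=9). Cumulative: 9
Frame 2: OPEN (6+3=9). Cumulative: 18
Frame 3: OPEN (0+3=3). Cumulative: 21
Frame 4: SPARE (2+8=10). 10 + next roll (10) = 20. Cumulative: 41
Frame 5: STRIKE. 10 + next two rolls (6+3) = 19. Cumulative: 60
Frame 6: OPEN (6+3=9). Cumulative: 69
Frame 7: STRIKE. 10 + next two rolls (6+4) = 20. Cumulative: 89
Frame 8: SPARE (6+4=10). 10 + next roll (2) = 12. Cumulative: 101
Frame 9: OPEN (2+7=9). Cumulative: 110
Frame 10: OPEN. Sum of all frame-10 rolls (6+0) = 6. Cumulative: 116

Answer: 9 18 21 41 60 69 89 101 110 116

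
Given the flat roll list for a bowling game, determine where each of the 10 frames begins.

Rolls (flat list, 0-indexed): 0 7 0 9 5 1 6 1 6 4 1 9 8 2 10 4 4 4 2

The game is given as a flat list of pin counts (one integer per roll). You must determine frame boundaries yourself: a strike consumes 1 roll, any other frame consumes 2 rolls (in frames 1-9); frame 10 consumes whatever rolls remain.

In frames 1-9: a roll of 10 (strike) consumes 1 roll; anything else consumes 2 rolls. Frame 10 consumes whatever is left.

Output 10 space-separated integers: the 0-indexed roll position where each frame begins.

Frame 1 starts at roll index 0: rolls=0,7 (sum=7), consumes 2 rolls
Frame 2 starts at roll index 2: rolls=0,9 (sum=9), consumes 2 rolls
Frame 3 starts at roll index 4: rolls=5,1 (sum=6), consumes 2 rolls
Frame 4 starts at roll index 6: rolls=6,1 (sum=7), consumes 2 rolls
Frame 5 starts at roll index 8: rolls=6,4 (sum=10), consumes 2 rolls
Frame 6 starts at roll index 10: rolls=1,9 (sum=10), consumes 2 rolls
Frame 7 starts at roll index 12: rolls=8,2 (sum=10), consumes 2 rolls
Frame 8 starts at roll index 14: roll=10 (strike), consumes 1 roll
Frame 9 starts at roll index 15: rolls=4,4 (sum=8), consumes 2 rolls
Frame 10 starts at roll index 17: 2 remaining rolls

Answer: 0 2 4 6 8 10 12 14 15 17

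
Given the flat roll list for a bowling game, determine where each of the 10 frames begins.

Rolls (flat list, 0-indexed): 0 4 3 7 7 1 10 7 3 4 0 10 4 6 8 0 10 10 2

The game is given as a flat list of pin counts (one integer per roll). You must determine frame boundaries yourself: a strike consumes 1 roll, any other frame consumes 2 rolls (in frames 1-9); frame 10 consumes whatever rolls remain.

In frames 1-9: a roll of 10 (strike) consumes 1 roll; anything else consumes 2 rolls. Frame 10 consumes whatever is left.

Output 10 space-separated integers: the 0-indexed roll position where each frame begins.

Answer: 0 2 4 6 7 9 11 12 14 16

Derivation:
Frame 1 starts at roll index 0: rolls=0,4 (sum=4), consumes 2 rolls
Frame 2 starts at roll index 2: rolls=3,7 (sum=10), consumes 2 rolls
Frame 3 starts at roll index 4: rolls=7,1 (sum=8), consumes 2 rolls
Frame 4 starts at roll index 6: roll=10 (strike), consumes 1 roll
Frame 5 starts at roll index 7: rolls=7,3 (sum=10), consumes 2 rolls
Frame 6 starts at roll index 9: rolls=4,0 (sum=4), consumes 2 rolls
Frame 7 starts at roll index 11: roll=10 (strike), consumes 1 roll
Frame 8 starts at roll index 12: rolls=4,6 (sum=10), consumes 2 rolls
Frame 9 starts at roll index 14: rolls=8,0 (sum=8), consumes 2 rolls
Frame 10 starts at roll index 16: 3 remaining rolls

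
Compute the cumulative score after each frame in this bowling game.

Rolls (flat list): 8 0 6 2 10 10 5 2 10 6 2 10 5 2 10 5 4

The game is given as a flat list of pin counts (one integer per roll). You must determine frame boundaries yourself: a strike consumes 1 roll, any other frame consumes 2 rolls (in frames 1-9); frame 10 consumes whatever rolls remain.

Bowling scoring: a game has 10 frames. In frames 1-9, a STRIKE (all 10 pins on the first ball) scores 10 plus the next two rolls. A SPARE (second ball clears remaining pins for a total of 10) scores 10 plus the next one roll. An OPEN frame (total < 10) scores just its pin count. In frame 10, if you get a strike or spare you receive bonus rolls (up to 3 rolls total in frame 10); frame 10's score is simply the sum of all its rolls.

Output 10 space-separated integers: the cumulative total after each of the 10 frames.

Frame 1: OPEN (8+0=8). Cumulative: 8
Frame 2: OPEN (6+2=8). Cumulative: 16
Frame 3: STRIKE. 10 + next two rolls (10+5) = 25. Cumulative: 41
Frame 4: STRIKE. 10 + next two rolls (5+2) = 17. Cumulative: 58
Frame 5: OPEN (5+2=7). Cumulative: 65
Frame 6: STRIKE. 10 + next two rolls (6+2) = 18. Cumulative: 83
Frame 7: OPEN (6+2=8). Cumulative: 91
Frame 8: STRIKE. 10 + next two rolls (5+2) = 17. Cumulative: 108
Frame 9: OPEN (5+2=7). Cumulative: 115
Frame 10: STRIKE. Sum of all frame-10 rolls (10+5+4) = 19. Cumulative: 134

Answer: 8 16 41 58 65 83 91 108 115 134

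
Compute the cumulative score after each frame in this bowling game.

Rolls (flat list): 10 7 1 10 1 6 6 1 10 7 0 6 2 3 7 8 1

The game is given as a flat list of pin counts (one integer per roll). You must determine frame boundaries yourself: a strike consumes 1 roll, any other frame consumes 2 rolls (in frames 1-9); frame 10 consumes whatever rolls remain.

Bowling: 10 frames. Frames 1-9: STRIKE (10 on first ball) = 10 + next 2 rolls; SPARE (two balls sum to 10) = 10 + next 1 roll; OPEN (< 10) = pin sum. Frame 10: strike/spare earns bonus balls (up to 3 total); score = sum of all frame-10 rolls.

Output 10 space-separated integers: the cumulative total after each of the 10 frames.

Frame 1: STRIKE. 10 + next two rolls (7+1) = 18. Cumulative: 18
Frame 2: OPEN (7+1=8). Cumulative: 26
Frame 3: STRIKE. 10 + next two rolls (1+6) = 17. Cumulative: 43
Frame 4: OPEN (1+6=7). Cumulative: 50
Frame 5: OPEN (6+1=7). Cumulative: 57
Frame 6: STRIKE. 10 + next two rolls (7+0) = 17. Cumulative: 74
Frame 7: OPEN (7+0=7). Cumulative: 81
Frame 8: OPEN (6+2=8). Cumulative: 89
Frame 9: SPARE (3+7=10). 10 + next roll (8) = 18. Cumulative: 107
Frame 10: OPEN. Sum of all frame-10 rolls (8+1) = 9. Cumulative: 116

Answer: 18 26 43 50 57 74 81 89 107 116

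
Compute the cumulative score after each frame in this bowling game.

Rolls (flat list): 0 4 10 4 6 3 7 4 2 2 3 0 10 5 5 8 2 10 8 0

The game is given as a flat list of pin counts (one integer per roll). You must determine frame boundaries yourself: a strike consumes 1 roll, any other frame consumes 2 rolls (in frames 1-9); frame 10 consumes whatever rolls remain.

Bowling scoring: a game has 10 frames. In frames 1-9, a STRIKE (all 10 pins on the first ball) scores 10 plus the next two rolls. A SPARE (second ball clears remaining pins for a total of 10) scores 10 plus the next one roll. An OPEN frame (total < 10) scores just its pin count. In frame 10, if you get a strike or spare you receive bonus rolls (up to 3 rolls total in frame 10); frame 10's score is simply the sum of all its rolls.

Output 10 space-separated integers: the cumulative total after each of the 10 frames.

Answer: 4 24 37 51 57 62 77 95 115 133

Derivation:
Frame 1: OPEN (0+4=4). Cumulative: 4
Frame 2: STRIKE. 10 + next two rolls (4+6) = 20. Cumulative: 24
Frame 3: SPARE (4+6=10). 10 + next roll (3) = 13. Cumulative: 37
Frame 4: SPARE (3+7=10). 10 + next roll (4) = 14. Cumulative: 51
Frame 5: OPEN (4+2=6). Cumulative: 57
Frame 6: OPEN (2+3=5). Cumulative: 62
Frame 7: SPARE (0+10=10). 10 + next roll (5) = 15. Cumulative: 77
Frame 8: SPARE (5+5=10). 10 + next roll (8) = 18. Cumulative: 95
Frame 9: SPARE (8+2=10). 10 + next roll (10) = 20. Cumulative: 115
Frame 10: STRIKE. Sum of all frame-10 rolls (10+8+0) = 18. Cumulative: 133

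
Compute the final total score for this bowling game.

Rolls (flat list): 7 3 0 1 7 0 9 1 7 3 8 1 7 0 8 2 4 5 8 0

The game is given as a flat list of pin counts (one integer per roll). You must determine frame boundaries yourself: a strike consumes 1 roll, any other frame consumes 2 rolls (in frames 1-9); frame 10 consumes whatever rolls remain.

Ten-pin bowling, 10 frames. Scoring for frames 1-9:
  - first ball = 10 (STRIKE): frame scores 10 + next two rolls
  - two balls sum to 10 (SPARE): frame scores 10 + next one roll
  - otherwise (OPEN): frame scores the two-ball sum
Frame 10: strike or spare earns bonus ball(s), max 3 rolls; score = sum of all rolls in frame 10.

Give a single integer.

Answer: 100

Derivation:
Frame 1: SPARE (7+3=10). 10 + next roll (0) = 10. Cumulative: 10
Frame 2: OPEN (0+1=1). Cumulative: 11
Frame 3: OPEN (7+0=7). Cumulative: 18
Frame 4: SPARE (9+1=10). 10 + next roll (7) = 17. Cumulative: 35
Frame 5: SPARE (7+3=10). 10 + next roll (8) = 18. Cumulative: 53
Frame 6: OPEN (8+1=9). Cumulative: 62
Frame 7: OPEN (7+0=7). Cumulative: 69
Frame 8: SPARE (8+2=10). 10 + next roll (4) = 14. Cumulative: 83
Frame 9: OPEN (4+5=9). Cumulative: 92
Frame 10: OPEN. Sum of all frame-10 rolls (8+0) = 8. Cumulative: 100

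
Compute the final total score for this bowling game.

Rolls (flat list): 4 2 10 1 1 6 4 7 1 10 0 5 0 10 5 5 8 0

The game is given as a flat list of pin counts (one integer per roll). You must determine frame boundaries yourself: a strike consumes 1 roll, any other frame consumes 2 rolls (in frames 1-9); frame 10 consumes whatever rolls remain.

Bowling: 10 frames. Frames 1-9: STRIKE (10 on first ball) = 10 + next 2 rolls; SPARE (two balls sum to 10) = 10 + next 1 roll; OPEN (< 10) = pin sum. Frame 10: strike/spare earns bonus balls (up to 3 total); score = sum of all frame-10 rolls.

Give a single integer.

Answer: 106

Derivation:
Frame 1: OPEN (4+2=6). Cumulative: 6
Frame 2: STRIKE. 10 + next two rolls (1+1) = 12. Cumulative: 18
Frame 3: OPEN (1+1=2). Cumulative: 20
Frame 4: SPARE (6+4=10). 10 + next roll (7) = 17. Cumulative: 37
Frame 5: OPEN (7+1=8). Cumulative: 45
Frame 6: STRIKE. 10 + next two rolls (0+5) = 15. Cumulative: 60
Frame 7: OPEN (0+5=5). Cumulative: 65
Frame 8: SPARE (0+10=10). 10 + next roll (5) = 15. Cumulative: 80
Frame 9: SPARE (5+5=10). 10 + next roll (8) = 18. Cumulative: 98
Frame 10: OPEN. Sum of all frame-10 rolls (8+0) = 8. Cumulative: 106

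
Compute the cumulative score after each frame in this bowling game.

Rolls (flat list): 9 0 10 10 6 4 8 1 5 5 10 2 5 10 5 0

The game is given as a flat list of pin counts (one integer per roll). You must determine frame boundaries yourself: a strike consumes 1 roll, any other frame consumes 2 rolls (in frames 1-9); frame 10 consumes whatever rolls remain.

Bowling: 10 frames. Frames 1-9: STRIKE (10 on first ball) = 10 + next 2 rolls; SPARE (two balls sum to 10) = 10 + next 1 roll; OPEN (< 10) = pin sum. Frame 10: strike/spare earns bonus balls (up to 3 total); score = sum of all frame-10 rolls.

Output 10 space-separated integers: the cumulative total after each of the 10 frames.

Answer: 9 35 55 73 82 102 119 126 141 146

Derivation:
Frame 1: OPEN (9+0=9). Cumulative: 9
Frame 2: STRIKE. 10 + next two rolls (10+6) = 26. Cumulative: 35
Frame 3: STRIKE. 10 + next two rolls (6+4) = 20. Cumulative: 55
Frame 4: SPARE (6+4=10). 10 + next roll (8) = 18. Cumulative: 73
Frame 5: OPEN (8+1=9). Cumulative: 82
Frame 6: SPARE (5+5=10). 10 + next roll (10) = 20. Cumulative: 102
Frame 7: STRIKE. 10 + next two rolls (2+5) = 17. Cumulative: 119
Frame 8: OPEN (2+5=7). Cumulative: 126
Frame 9: STRIKE. 10 + next two rolls (5+0) = 15. Cumulative: 141
Frame 10: OPEN. Sum of all frame-10 rolls (5+0) = 5. Cumulative: 146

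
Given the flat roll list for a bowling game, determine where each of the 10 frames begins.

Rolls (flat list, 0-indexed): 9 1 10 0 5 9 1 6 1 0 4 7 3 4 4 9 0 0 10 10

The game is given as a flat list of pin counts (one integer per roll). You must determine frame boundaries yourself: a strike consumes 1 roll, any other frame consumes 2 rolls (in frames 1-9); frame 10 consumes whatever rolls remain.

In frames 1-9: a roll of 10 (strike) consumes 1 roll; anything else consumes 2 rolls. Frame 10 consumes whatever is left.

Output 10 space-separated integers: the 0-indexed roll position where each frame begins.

Answer: 0 2 3 5 7 9 11 13 15 17

Derivation:
Frame 1 starts at roll index 0: rolls=9,1 (sum=10), consumes 2 rolls
Frame 2 starts at roll index 2: roll=10 (strike), consumes 1 roll
Frame 3 starts at roll index 3: rolls=0,5 (sum=5), consumes 2 rolls
Frame 4 starts at roll index 5: rolls=9,1 (sum=10), consumes 2 rolls
Frame 5 starts at roll index 7: rolls=6,1 (sum=7), consumes 2 rolls
Frame 6 starts at roll index 9: rolls=0,4 (sum=4), consumes 2 rolls
Frame 7 starts at roll index 11: rolls=7,3 (sum=10), consumes 2 rolls
Frame 8 starts at roll index 13: rolls=4,4 (sum=8), consumes 2 rolls
Frame 9 starts at roll index 15: rolls=9,0 (sum=9), consumes 2 rolls
Frame 10 starts at roll index 17: 3 remaining rolls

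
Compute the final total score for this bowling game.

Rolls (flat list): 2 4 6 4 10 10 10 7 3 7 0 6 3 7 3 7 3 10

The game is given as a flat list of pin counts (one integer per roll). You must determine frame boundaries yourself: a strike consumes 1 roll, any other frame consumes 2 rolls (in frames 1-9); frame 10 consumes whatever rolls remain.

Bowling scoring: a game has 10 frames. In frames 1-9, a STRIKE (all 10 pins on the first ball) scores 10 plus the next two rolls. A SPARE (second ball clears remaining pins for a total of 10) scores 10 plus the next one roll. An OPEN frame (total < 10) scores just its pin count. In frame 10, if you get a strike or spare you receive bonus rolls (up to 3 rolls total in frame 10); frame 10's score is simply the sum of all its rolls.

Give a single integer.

Answer: 173

Derivation:
Frame 1: OPEN (2+4=6). Cumulative: 6
Frame 2: SPARE (6+4=10). 10 + next roll (10) = 20. Cumulative: 26
Frame 3: STRIKE. 10 + next two rolls (10+10) = 30. Cumulative: 56
Frame 4: STRIKE. 10 + next two rolls (10+7) = 27. Cumulative: 83
Frame 5: STRIKE. 10 + next two rolls (7+3) = 20. Cumulative: 103
Frame 6: SPARE (7+3=10). 10 + next roll (7) = 17. Cumulative: 120
Frame 7: OPEN (7+0=7). Cumulative: 127
Frame 8: OPEN (6+3=9). Cumulative: 136
Frame 9: SPARE (7+3=10). 10 + next roll (7) = 17. Cumulative: 153
Frame 10: SPARE. Sum of all frame-10 rolls (7+3+10) = 20. Cumulative: 173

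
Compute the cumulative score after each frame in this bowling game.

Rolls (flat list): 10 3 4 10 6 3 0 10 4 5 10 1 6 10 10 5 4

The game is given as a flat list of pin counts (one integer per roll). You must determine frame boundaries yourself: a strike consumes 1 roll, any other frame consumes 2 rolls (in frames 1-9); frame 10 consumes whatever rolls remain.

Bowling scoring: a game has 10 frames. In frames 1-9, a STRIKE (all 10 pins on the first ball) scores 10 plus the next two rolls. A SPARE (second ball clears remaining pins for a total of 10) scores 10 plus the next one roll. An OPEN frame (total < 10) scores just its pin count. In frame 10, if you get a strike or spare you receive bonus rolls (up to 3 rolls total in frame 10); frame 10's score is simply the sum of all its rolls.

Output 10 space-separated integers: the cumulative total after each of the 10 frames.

Frame 1: STRIKE. 10 + next two rolls (3+4) = 17. Cumulative: 17
Frame 2: OPEN (3+4=7). Cumulative: 24
Frame 3: STRIKE. 10 + next two rolls (6+3) = 19. Cumulative: 43
Frame 4: OPEN (6+3=9). Cumulative: 52
Frame 5: SPARE (0+10=10). 10 + next roll (4) = 14. Cumulative: 66
Frame 6: OPEN (4+5=9). Cumulative: 75
Frame 7: STRIKE. 10 + next two rolls (1+6) = 17. Cumulative: 92
Frame 8: OPEN (1+6=7). Cumulative: 99
Frame 9: STRIKE. 10 + next two rolls (10+5) = 25. Cumulative: 124
Frame 10: STRIKE. Sum of all frame-10 rolls (10+5+4) = 19. Cumulative: 143

Answer: 17 24 43 52 66 75 92 99 124 143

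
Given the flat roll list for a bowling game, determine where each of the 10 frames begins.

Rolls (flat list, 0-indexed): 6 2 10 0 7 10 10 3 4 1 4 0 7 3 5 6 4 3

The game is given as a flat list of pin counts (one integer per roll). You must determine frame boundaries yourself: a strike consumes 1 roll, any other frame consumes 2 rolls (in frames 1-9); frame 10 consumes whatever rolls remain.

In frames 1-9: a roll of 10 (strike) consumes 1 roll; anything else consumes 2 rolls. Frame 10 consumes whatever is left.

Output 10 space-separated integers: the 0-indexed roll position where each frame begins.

Answer: 0 2 3 5 6 7 9 11 13 15

Derivation:
Frame 1 starts at roll index 0: rolls=6,2 (sum=8), consumes 2 rolls
Frame 2 starts at roll index 2: roll=10 (strike), consumes 1 roll
Frame 3 starts at roll index 3: rolls=0,7 (sum=7), consumes 2 rolls
Frame 4 starts at roll index 5: roll=10 (strike), consumes 1 roll
Frame 5 starts at roll index 6: roll=10 (strike), consumes 1 roll
Frame 6 starts at roll index 7: rolls=3,4 (sum=7), consumes 2 rolls
Frame 7 starts at roll index 9: rolls=1,4 (sum=5), consumes 2 rolls
Frame 8 starts at roll index 11: rolls=0,7 (sum=7), consumes 2 rolls
Frame 9 starts at roll index 13: rolls=3,5 (sum=8), consumes 2 rolls
Frame 10 starts at roll index 15: 3 remaining rolls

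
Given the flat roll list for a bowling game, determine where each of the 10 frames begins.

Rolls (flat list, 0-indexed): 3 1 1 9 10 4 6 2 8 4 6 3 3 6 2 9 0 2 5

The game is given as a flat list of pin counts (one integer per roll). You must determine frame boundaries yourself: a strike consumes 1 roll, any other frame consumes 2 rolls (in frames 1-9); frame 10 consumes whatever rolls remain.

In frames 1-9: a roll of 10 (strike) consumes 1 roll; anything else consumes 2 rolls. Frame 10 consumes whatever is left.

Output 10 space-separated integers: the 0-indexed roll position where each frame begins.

Answer: 0 2 4 5 7 9 11 13 15 17

Derivation:
Frame 1 starts at roll index 0: rolls=3,1 (sum=4), consumes 2 rolls
Frame 2 starts at roll index 2: rolls=1,9 (sum=10), consumes 2 rolls
Frame 3 starts at roll index 4: roll=10 (strike), consumes 1 roll
Frame 4 starts at roll index 5: rolls=4,6 (sum=10), consumes 2 rolls
Frame 5 starts at roll index 7: rolls=2,8 (sum=10), consumes 2 rolls
Frame 6 starts at roll index 9: rolls=4,6 (sum=10), consumes 2 rolls
Frame 7 starts at roll index 11: rolls=3,3 (sum=6), consumes 2 rolls
Frame 8 starts at roll index 13: rolls=6,2 (sum=8), consumes 2 rolls
Frame 9 starts at roll index 15: rolls=9,0 (sum=9), consumes 2 rolls
Frame 10 starts at roll index 17: 2 remaining rolls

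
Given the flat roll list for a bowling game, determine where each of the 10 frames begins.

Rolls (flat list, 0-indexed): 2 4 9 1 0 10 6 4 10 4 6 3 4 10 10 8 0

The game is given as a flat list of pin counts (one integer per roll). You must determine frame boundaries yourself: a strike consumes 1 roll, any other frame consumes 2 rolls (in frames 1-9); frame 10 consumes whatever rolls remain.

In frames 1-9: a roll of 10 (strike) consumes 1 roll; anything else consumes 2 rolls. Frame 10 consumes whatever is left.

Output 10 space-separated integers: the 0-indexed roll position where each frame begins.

Frame 1 starts at roll index 0: rolls=2,4 (sum=6), consumes 2 rolls
Frame 2 starts at roll index 2: rolls=9,1 (sum=10), consumes 2 rolls
Frame 3 starts at roll index 4: rolls=0,10 (sum=10), consumes 2 rolls
Frame 4 starts at roll index 6: rolls=6,4 (sum=10), consumes 2 rolls
Frame 5 starts at roll index 8: roll=10 (strike), consumes 1 roll
Frame 6 starts at roll index 9: rolls=4,6 (sum=10), consumes 2 rolls
Frame 7 starts at roll index 11: rolls=3,4 (sum=7), consumes 2 rolls
Frame 8 starts at roll index 13: roll=10 (strike), consumes 1 roll
Frame 9 starts at roll index 14: roll=10 (strike), consumes 1 roll
Frame 10 starts at roll index 15: 2 remaining rolls

Answer: 0 2 4 6 8 9 11 13 14 15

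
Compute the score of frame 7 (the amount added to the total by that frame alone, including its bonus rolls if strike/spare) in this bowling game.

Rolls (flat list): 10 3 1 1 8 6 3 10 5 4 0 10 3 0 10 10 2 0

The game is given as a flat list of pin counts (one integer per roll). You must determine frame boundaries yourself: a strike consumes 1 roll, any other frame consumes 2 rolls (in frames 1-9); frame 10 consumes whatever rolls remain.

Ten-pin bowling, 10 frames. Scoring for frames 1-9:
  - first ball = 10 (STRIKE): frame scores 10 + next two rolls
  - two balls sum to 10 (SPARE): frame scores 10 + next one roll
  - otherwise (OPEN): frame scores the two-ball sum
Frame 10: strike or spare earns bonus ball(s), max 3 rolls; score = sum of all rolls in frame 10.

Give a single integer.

Answer: 13

Derivation:
Frame 1: STRIKE. 10 + next two rolls (3+1) = 14. Cumulative: 14
Frame 2: OPEN (3+1=4). Cumulative: 18
Frame 3: OPEN (1+8=9). Cumulative: 27
Frame 4: OPEN (6+3=9). Cumulative: 36
Frame 5: STRIKE. 10 + next two rolls (5+4) = 19. Cumulative: 55
Frame 6: OPEN (5+4=9). Cumulative: 64
Frame 7: SPARE (0+10=10). 10 + next roll (3) = 13. Cumulative: 77
Frame 8: OPEN (3+0=3). Cumulative: 80
Frame 9: STRIKE. 10 + next two rolls (10+2) = 22. Cumulative: 102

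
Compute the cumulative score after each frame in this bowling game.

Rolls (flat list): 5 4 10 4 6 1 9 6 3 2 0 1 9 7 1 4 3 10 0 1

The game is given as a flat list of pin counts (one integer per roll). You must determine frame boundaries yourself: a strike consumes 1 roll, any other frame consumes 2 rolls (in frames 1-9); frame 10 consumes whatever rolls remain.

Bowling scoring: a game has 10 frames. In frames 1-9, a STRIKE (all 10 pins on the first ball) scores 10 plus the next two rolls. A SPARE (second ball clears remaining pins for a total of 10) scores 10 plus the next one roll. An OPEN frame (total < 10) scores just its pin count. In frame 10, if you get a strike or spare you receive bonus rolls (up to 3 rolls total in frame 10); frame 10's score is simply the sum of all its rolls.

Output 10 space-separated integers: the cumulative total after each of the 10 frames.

Answer: 9 29 40 56 65 67 84 92 99 110

Derivation:
Frame 1: OPEN (5+4=9). Cumulative: 9
Frame 2: STRIKE. 10 + next two rolls (4+6) = 20. Cumulative: 29
Frame 3: SPARE (4+6=10). 10 + next roll (1) = 11. Cumulative: 40
Frame 4: SPARE (1+9=10). 10 + next roll (6) = 16. Cumulative: 56
Frame 5: OPEN (6+3=9). Cumulative: 65
Frame 6: OPEN (2+0=2). Cumulative: 67
Frame 7: SPARE (1+9=10). 10 + next roll (7) = 17. Cumulative: 84
Frame 8: OPEN (7+1=8). Cumulative: 92
Frame 9: OPEN (4+3=7). Cumulative: 99
Frame 10: STRIKE. Sum of all frame-10 rolls (10+0+1) = 11. Cumulative: 110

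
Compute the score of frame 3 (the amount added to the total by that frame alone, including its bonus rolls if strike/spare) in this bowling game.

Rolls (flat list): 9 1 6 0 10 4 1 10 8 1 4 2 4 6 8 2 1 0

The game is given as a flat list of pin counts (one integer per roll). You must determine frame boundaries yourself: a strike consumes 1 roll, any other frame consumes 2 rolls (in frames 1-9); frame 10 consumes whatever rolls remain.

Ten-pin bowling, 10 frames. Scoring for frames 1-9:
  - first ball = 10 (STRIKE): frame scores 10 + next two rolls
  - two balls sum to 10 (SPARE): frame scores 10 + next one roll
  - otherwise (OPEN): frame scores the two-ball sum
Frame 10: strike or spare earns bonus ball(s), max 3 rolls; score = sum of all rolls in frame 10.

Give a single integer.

Frame 1: SPARE (9+1=10). 10 + next roll (6) = 16. Cumulative: 16
Frame 2: OPEN (6+0=6). Cumulative: 22
Frame 3: STRIKE. 10 + next two rolls (4+1) = 15. Cumulative: 37
Frame 4: OPEN (4+1=5). Cumulative: 42
Frame 5: STRIKE. 10 + next two rolls (8+1) = 19. Cumulative: 61

Answer: 15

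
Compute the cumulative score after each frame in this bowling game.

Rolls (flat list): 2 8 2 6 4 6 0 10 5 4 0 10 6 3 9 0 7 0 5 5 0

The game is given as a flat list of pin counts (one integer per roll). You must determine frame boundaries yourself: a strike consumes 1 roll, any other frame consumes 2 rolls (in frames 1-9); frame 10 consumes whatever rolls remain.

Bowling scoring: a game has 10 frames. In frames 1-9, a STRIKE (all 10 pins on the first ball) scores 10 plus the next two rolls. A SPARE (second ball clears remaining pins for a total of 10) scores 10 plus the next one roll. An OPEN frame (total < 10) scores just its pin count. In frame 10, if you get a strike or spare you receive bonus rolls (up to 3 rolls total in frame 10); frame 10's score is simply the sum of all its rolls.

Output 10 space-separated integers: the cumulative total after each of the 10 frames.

Answer: 12 20 30 45 54 70 79 88 95 105

Derivation:
Frame 1: SPARE (2+8=10). 10 + next roll (2) = 12. Cumulative: 12
Frame 2: OPEN (2+6=8). Cumulative: 20
Frame 3: SPARE (4+6=10). 10 + next roll (0) = 10. Cumulative: 30
Frame 4: SPARE (0+10=10). 10 + next roll (5) = 15. Cumulative: 45
Frame 5: OPEN (5+4=9). Cumulative: 54
Frame 6: SPARE (0+10=10). 10 + next roll (6) = 16. Cumulative: 70
Frame 7: OPEN (6+3=9). Cumulative: 79
Frame 8: OPEN (9+0=9). Cumulative: 88
Frame 9: OPEN (7+0=7). Cumulative: 95
Frame 10: SPARE. Sum of all frame-10 rolls (5+5+0) = 10. Cumulative: 105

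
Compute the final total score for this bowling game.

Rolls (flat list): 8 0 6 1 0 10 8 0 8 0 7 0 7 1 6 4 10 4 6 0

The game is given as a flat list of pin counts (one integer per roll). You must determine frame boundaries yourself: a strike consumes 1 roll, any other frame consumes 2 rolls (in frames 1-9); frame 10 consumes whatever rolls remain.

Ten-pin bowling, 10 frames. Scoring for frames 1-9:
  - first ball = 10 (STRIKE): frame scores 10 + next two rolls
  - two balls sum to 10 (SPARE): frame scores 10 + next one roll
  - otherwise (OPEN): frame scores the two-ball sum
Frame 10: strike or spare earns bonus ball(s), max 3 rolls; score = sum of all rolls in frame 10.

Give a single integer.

Answer: 114

Derivation:
Frame 1: OPEN (8+0=8). Cumulative: 8
Frame 2: OPEN (6+1=7). Cumulative: 15
Frame 3: SPARE (0+10=10). 10 + next roll (8) = 18. Cumulative: 33
Frame 4: OPEN (8+0=8). Cumulative: 41
Frame 5: OPEN (8+0=8). Cumulative: 49
Frame 6: OPEN (7+0=7). Cumulative: 56
Frame 7: OPEN (7+1=8). Cumulative: 64
Frame 8: SPARE (6+4=10). 10 + next roll (10) = 20. Cumulative: 84
Frame 9: STRIKE. 10 + next two rolls (4+6) = 20. Cumulative: 104
Frame 10: SPARE. Sum of all frame-10 rolls (4+6+0) = 10. Cumulative: 114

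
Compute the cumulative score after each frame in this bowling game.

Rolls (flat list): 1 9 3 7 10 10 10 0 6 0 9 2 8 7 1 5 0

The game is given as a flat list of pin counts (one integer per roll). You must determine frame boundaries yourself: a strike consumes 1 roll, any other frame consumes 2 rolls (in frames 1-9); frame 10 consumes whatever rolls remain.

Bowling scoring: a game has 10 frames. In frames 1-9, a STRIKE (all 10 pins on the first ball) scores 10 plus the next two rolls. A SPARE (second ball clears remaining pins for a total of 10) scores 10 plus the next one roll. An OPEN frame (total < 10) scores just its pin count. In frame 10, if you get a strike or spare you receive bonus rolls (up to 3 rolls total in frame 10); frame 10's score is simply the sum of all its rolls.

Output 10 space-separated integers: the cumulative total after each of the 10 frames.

Frame 1: SPARE (1+9=10). 10 + next roll (3) = 13. Cumulative: 13
Frame 2: SPARE (3+7=10). 10 + next roll (10) = 20. Cumulative: 33
Frame 3: STRIKE. 10 + next two rolls (10+10) = 30. Cumulative: 63
Frame 4: STRIKE. 10 + next two rolls (10+0) = 20. Cumulative: 83
Frame 5: STRIKE. 10 + next two rolls (0+6) = 16. Cumulative: 99
Frame 6: OPEN (0+6=6). Cumulative: 105
Frame 7: OPEN (0+9=9). Cumulative: 114
Frame 8: SPARE (2+8=10). 10 + next roll (7) = 17. Cumulative: 131
Frame 9: OPEN (7+1=8). Cumulative: 139
Frame 10: OPEN. Sum of all frame-10 rolls (5+0) = 5. Cumulative: 144

Answer: 13 33 63 83 99 105 114 131 139 144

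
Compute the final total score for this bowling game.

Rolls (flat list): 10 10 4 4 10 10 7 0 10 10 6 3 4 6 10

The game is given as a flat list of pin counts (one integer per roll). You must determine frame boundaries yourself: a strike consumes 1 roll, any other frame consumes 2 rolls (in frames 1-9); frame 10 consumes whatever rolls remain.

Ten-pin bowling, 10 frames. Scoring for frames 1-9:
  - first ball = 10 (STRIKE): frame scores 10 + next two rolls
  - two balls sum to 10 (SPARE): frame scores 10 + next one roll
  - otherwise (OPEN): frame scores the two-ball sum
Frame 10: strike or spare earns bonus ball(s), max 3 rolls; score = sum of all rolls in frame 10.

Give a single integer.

Frame 1: STRIKE. 10 + next two rolls (10+4) = 24. Cumulative: 24
Frame 2: STRIKE. 10 + next two rolls (4+4) = 18. Cumulative: 42
Frame 3: OPEN (4+4=8). Cumulative: 50
Frame 4: STRIKE. 10 + next two rolls (10+7) = 27. Cumulative: 77
Frame 5: STRIKE. 10 + next two rolls (7+0) = 17. Cumulative: 94
Frame 6: OPEN (7+0=7). Cumulative: 101
Frame 7: STRIKE. 10 + next two rolls (10+6) = 26. Cumulative: 127
Frame 8: STRIKE. 10 + next two rolls (6+3) = 19. Cumulative: 146
Frame 9: OPEN (6+3=9). Cumulative: 155
Frame 10: SPARE. Sum of all frame-10 rolls (4+6+10) = 20. Cumulative: 175

Answer: 175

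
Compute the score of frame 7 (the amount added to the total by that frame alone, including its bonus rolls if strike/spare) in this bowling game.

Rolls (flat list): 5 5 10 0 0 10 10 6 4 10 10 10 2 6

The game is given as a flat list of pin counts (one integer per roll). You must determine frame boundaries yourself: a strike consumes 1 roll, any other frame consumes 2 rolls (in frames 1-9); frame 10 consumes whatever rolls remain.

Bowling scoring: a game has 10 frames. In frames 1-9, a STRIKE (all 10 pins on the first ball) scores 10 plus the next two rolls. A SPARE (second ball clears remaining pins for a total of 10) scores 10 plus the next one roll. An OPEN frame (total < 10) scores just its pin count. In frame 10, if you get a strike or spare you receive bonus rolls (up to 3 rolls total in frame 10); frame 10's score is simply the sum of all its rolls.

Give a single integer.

Frame 1: SPARE (5+5=10). 10 + next roll (10) = 20. Cumulative: 20
Frame 2: STRIKE. 10 + next two rolls (0+0) = 10. Cumulative: 30
Frame 3: OPEN (0+0=0). Cumulative: 30
Frame 4: STRIKE. 10 + next two rolls (10+6) = 26. Cumulative: 56
Frame 5: STRIKE. 10 + next two rolls (6+4) = 20. Cumulative: 76
Frame 6: SPARE (6+4=10). 10 + next roll (10) = 20. Cumulative: 96
Frame 7: STRIKE. 10 + next two rolls (10+10) = 30. Cumulative: 126
Frame 8: STRIKE. 10 + next two rolls (10+2) = 22. Cumulative: 148
Frame 9: STRIKE. 10 + next two rolls (2+6) = 18. Cumulative: 166

Answer: 30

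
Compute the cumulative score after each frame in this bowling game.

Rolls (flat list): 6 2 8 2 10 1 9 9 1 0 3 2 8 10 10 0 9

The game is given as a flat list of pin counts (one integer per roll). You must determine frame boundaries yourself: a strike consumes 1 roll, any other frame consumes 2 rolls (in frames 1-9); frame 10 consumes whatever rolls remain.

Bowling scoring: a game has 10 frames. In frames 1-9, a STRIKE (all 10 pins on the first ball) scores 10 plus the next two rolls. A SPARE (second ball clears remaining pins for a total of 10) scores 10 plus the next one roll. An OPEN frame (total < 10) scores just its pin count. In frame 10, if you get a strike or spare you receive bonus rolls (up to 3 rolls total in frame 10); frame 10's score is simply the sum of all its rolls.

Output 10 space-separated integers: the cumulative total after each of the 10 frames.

Frame 1: OPEN (6+2=8). Cumulative: 8
Frame 2: SPARE (8+2=10). 10 + next roll (10) = 20. Cumulative: 28
Frame 3: STRIKE. 10 + next two rolls (1+9) = 20. Cumulative: 48
Frame 4: SPARE (1+9=10). 10 + next roll (9) = 19. Cumulative: 67
Frame 5: SPARE (9+1=10). 10 + next roll (0) = 10. Cumulative: 77
Frame 6: OPEN (0+3=3). Cumulative: 80
Frame 7: SPARE (2+8=10). 10 + next roll (10) = 20. Cumulative: 100
Frame 8: STRIKE. 10 + next two rolls (10+0) = 20. Cumulative: 120
Frame 9: STRIKE. 10 + next two rolls (0+9) = 19. Cumulative: 139
Frame 10: OPEN. Sum of all frame-10 rolls (0+9) = 9. Cumulative: 148

Answer: 8 28 48 67 77 80 100 120 139 148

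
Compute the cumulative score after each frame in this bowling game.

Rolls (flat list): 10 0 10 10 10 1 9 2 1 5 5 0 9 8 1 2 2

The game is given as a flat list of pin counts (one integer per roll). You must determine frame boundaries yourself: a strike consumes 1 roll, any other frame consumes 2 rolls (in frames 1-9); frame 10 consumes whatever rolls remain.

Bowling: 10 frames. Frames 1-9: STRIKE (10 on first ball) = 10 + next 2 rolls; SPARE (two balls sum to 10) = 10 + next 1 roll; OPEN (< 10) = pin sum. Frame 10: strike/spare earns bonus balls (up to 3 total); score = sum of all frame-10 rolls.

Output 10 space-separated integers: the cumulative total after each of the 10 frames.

Frame 1: STRIKE. 10 + next two rolls (0+10) = 20. Cumulative: 20
Frame 2: SPARE (0+10=10). 10 + next roll (10) = 20. Cumulative: 40
Frame 3: STRIKE. 10 + next two rolls (10+1) = 21. Cumulative: 61
Frame 4: STRIKE. 10 + next two rolls (1+9) = 20. Cumulative: 81
Frame 5: SPARE (1+9=10). 10 + next roll (2) = 12. Cumulative: 93
Frame 6: OPEN (2+1=3). Cumulative: 96
Frame 7: SPARE (5+5=10). 10 + next roll (0) = 10. Cumulative: 106
Frame 8: OPEN (0+9=9). Cumulative: 115
Frame 9: OPEN (8+1=9). Cumulative: 124
Frame 10: OPEN. Sum of all frame-10 rolls (2+2) = 4. Cumulative: 128

Answer: 20 40 61 81 93 96 106 115 124 128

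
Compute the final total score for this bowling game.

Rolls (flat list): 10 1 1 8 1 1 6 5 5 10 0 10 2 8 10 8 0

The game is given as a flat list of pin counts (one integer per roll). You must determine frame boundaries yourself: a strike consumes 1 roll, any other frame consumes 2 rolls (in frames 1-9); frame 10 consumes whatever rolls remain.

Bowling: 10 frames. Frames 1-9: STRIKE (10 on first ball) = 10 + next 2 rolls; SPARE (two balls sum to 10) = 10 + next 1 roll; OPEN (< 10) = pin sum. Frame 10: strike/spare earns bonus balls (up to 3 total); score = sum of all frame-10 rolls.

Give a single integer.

Answer: 128

Derivation:
Frame 1: STRIKE. 10 + next two rolls (1+1) = 12. Cumulative: 12
Frame 2: OPEN (1+1=2). Cumulative: 14
Frame 3: OPEN (8+1=9). Cumulative: 23
Frame 4: OPEN (1+6=7). Cumulative: 30
Frame 5: SPARE (5+5=10). 10 + next roll (10) = 20. Cumulative: 50
Frame 6: STRIKE. 10 + next two rolls (0+10) = 20. Cumulative: 70
Frame 7: SPARE (0+10=10). 10 + next roll (2) = 12. Cumulative: 82
Frame 8: SPARE (2+8=10). 10 + next roll (10) = 20. Cumulative: 102
Frame 9: STRIKE. 10 + next two rolls (8+0) = 18. Cumulative: 120
Frame 10: OPEN. Sum of all frame-10 rolls (8+0) = 8. Cumulative: 128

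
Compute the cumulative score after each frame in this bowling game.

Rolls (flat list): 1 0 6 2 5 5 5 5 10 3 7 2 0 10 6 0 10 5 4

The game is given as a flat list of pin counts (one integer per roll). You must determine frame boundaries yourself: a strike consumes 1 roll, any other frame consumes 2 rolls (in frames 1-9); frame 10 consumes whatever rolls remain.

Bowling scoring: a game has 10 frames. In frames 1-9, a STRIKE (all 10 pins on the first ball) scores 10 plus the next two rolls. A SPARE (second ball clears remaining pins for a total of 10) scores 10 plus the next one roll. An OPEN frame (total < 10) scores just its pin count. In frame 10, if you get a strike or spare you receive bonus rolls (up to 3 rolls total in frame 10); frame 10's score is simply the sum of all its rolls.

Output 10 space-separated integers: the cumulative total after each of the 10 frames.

Frame 1: OPEN (1+0=1). Cumulative: 1
Frame 2: OPEN (6+2=8). Cumulative: 9
Frame 3: SPARE (5+5=10). 10 + next roll (5) = 15. Cumulative: 24
Frame 4: SPARE (5+5=10). 10 + next roll (10) = 20. Cumulative: 44
Frame 5: STRIKE. 10 + next two rolls (3+7) = 20. Cumulative: 64
Frame 6: SPARE (3+7=10). 10 + next roll (2) = 12. Cumulative: 76
Frame 7: OPEN (2+0=2). Cumulative: 78
Frame 8: STRIKE. 10 + next two rolls (6+0) = 16. Cumulative: 94
Frame 9: OPEN (6+0=6). Cumulative: 100
Frame 10: STRIKE. Sum of all frame-10 rolls (10+5+4) = 19. Cumulative: 119

Answer: 1 9 24 44 64 76 78 94 100 119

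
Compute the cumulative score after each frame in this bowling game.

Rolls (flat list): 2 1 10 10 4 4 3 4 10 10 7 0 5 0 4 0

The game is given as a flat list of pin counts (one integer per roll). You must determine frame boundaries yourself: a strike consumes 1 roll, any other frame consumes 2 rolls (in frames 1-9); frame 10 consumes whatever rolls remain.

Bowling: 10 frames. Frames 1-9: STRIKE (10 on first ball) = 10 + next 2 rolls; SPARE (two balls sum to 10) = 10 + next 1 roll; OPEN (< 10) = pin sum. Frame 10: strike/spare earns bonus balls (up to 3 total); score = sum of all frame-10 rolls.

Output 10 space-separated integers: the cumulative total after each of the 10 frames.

Frame 1: OPEN (2+1=3). Cumulative: 3
Frame 2: STRIKE. 10 + next two rolls (10+4) = 24. Cumulative: 27
Frame 3: STRIKE. 10 + next two rolls (4+4) = 18. Cumulative: 45
Frame 4: OPEN (4+4=8). Cumulative: 53
Frame 5: OPEN (3+4=7). Cumulative: 60
Frame 6: STRIKE. 10 + next two rolls (10+7) = 27. Cumulative: 87
Frame 7: STRIKE. 10 + next two rolls (7+0) = 17. Cumulative: 104
Frame 8: OPEN (7+0=7). Cumulative: 111
Frame 9: OPEN (5+0=5). Cumulative: 116
Frame 10: OPEN. Sum of all frame-10 rolls (4+0) = 4. Cumulative: 120

Answer: 3 27 45 53 60 87 104 111 116 120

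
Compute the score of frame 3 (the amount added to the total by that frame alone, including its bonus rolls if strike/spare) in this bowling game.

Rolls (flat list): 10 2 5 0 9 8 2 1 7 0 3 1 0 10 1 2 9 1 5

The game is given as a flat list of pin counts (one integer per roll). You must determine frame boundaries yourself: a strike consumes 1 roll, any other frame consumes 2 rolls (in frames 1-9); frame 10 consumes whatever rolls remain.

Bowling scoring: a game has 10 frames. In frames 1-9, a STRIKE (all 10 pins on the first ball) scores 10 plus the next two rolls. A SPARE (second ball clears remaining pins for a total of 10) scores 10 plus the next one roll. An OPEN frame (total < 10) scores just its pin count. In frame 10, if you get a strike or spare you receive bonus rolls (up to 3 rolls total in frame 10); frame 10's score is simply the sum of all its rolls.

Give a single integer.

Answer: 9

Derivation:
Frame 1: STRIKE. 10 + next two rolls (2+5) = 17. Cumulative: 17
Frame 2: OPEN (2+5=7). Cumulative: 24
Frame 3: OPEN (0+9=9). Cumulative: 33
Frame 4: SPARE (8+2=10). 10 + next roll (1) = 11. Cumulative: 44
Frame 5: OPEN (1+7=8). Cumulative: 52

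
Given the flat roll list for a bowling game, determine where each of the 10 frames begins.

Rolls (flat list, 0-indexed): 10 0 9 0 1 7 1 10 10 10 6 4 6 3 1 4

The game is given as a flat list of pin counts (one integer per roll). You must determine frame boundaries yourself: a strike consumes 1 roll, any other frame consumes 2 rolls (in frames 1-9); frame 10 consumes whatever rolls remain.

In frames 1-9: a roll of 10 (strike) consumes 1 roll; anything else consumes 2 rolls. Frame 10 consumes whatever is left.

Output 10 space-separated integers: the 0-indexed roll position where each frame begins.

Answer: 0 1 3 5 7 8 9 10 12 14

Derivation:
Frame 1 starts at roll index 0: roll=10 (strike), consumes 1 roll
Frame 2 starts at roll index 1: rolls=0,9 (sum=9), consumes 2 rolls
Frame 3 starts at roll index 3: rolls=0,1 (sum=1), consumes 2 rolls
Frame 4 starts at roll index 5: rolls=7,1 (sum=8), consumes 2 rolls
Frame 5 starts at roll index 7: roll=10 (strike), consumes 1 roll
Frame 6 starts at roll index 8: roll=10 (strike), consumes 1 roll
Frame 7 starts at roll index 9: roll=10 (strike), consumes 1 roll
Frame 8 starts at roll index 10: rolls=6,4 (sum=10), consumes 2 rolls
Frame 9 starts at roll index 12: rolls=6,3 (sum=9), consumes 2 rolls
Frame 10 starts at roll index 14: 2 remaining rolls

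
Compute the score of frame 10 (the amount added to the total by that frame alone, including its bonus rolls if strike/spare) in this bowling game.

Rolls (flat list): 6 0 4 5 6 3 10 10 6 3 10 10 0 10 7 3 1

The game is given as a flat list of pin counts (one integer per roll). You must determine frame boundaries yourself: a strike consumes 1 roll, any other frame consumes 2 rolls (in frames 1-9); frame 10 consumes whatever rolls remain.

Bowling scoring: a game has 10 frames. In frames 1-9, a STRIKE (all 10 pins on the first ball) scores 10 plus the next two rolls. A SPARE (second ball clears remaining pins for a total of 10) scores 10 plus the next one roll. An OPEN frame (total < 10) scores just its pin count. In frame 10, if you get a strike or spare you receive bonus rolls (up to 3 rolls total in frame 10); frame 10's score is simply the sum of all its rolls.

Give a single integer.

Answer: 11

Derivation:
Frame 1: OPEN (6+0=6). Cumulative: 6
Frame 2: OPEN (4+5=9). Cumulative: 15
Frame 3: OPEN (6+3=9). Cumulative: 24
Frame 4: STRIKE. 10 + next two rolls (10+6) = 26. Cumulative: 50
Frame 5: STRIKE. 10 + next two rolls (6+3) = 19. Cumulative: 69
Frame 6: OPEN (6+3=9). Cumulative: 78
Frame 7: STRIKE. 10 + next two rolls (10+0) = 20. Cumulative: 98
Frame 8: STRIKE. 10 + next two rolls (0+10) = 20. Cumulative: 118
Frame 9: SPARE (0+10=10). 10 + next roll (7) = 17. Cumulative: 135
Frame 10: SPARE. Sum of all frame-10 rolls (7+3+1) = 11. Cumulative: 146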